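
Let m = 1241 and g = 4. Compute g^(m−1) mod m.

4^1 ≡ 4 (mod 1241)
4^2 ≡ 4^2 = 16 ≡ 16 (mod 1241)
4^4 ≡ 16^2 = 256 ≡ 256 (mod 1241)
4^8 ≡ 256^2 = 65536 ≡ 1004 (mod 1241)
4^16 ≡ 1004^2 = 1008016 ≡ 324 (mod 1241)
4^32 ≡ 324^2 = 104976 ≡ 732 (mod 1241)
4^64 ≡ 732^2 = 535824 ≡ 953 (mod 1241)
4^128 ≡ 953^2 = 908209 ≡ 1038 (mod 1241)
4^256 ≡ 1038^2 = 1077444 ≡ 256 (mod 1241)
4^512 ≡ 256^2 = 65536 ≡ 1004 (mod 1241)
4^1024 ≡ 1004^2 = 1008016 ≡ 324 (mod 1241)
1240 = 1024 + 128 + 64 + 16 + 8 in binary powers of 2.
So 4^1240 ≡ 324 · 1038 · 953 · 324 · 1004 ≡ 324 (mod 1241).
Since 324 ≠ 1, base 4 is a Fermat witness: 1241 is composite.

324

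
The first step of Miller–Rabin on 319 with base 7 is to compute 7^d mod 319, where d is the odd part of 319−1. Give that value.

74

319 − 1 = 318 = 2^1 · 159, so d = 159.
7^1 ≡ 7 (mod 319)
7^2 ≡ 7^2 = 49 ≡ 49 (mod 319)
7^4 ≡ 49^2 = 2401 ≡ 168 (mod 319)
7^8 ≡ 168^2 = 28224 ≡ 152 (mod 319)
7^16 ≡ 152^2 = 23104 ≡ 136 (mod 319)
7^32 ≡ 136^2 = 18496 ≡ 313 (mod 319)
7^64 ≡ 313^2 = 97969 ≡ 36 (mod 319)
7^128 ≡ 36^2 = 1296 ≡ 20 (mod 319)
159 = 128 + 16 + 8 + 4 + 2 + 1 in binary powers of 2.
So 7^159 ≡ 20 · 136 · 152 · 168 · 49 · 7 ≡ 74 (mod 319).
Squaring chain: 74; never reaches −1, so base 7 is a Miller–Rabin witness that 319 is composite.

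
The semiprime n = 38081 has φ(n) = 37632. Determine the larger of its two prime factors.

φ(n) = (p−1)(q−1) = n − (p+q) + 1, so p + q = 38081 − 37632 + 1 = 450.
p and q are the roots of t² − 450t + 38081 = 0.
Discriminant: 450² − 4·38081 = 202500 − 152324 = 50176; √50176 = 224.
q = (450 − 224)/2 = 113, p = (450 + 224)/2 = 337.
Check: 113 · 337 = 38081.

337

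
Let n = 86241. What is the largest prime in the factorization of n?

86241 = 3 · 28747
28747 = 17 · 1691
1691 = 19 · 89
89 is prime.
So 86241 = 3 · 17 · 19 · 89; the largest prime factor is 89.

89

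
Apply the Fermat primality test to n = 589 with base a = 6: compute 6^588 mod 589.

6^1 ≡ 6 (mod 589)
6^2 ≡ 6^2 = 36 ≡ 36 (mod 589)
6^4 ≡ 36^2 = 1296 ≡ 118 (mod 589)
6^8 ≡ 118^2 = 13924 ≡ 377 (mod 589)
6^16 ≡ 377^2 = 142129 ≡ 180 (mod 589)
6^32 ≡ 180^2 = 32400 ≡ 5 (mod 589)
6^64 ≡ 5^2 = 25 ≡ 25 (mod 589)
6^128 ≡ 25^2 = 625 ≡ 36 (mod 589)
6^256 ≡ 36^2 = 1296 ≡ 118 (mod 589)
6^512 ≡ 118^2 = 13924 ≡ 377 (mod 589)
588 = 512 + 64 + 8 + 4 in binary powers of 2.
So 6^588 ≡ 377 · 25 · 377 · 118 ≡ 311 (mod 589).
Since 311 ≠ 1, base 6 is a Fermat witness: 589 is composite.

311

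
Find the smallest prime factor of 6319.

6319 is odd.
Digit sum 19, not divisible by 3.
Ends in 9: not divisible by 5.
7: 6319 = 7·902 + 5
11: 6319 = 11·574 + 5
13: 6319 = 13·486 + 1
17: 6319 = 17·371 + 12
19: 6319 = 19·332 + 11
23: 6319 = 23·274 + 17
29: 6319 = 29·217 + 26
31: 6319 = 31·203 + 26
37: 6319 = 37·170 + 29
41: 6319 = 41·154 + 5
43: 6319 = 43·146 + 41
47: 6319 = 47·134 + 21
53: 6319 = 53·119 + 12
59: 6319 = 59·107 + 6
61: 6319 = 61·103 + 36
67: 6319 = 67·94 + 21
71: 6319 = 71·89

71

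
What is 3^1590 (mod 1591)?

322

3^1 ≡ 3 (mod 1591)
3^2 ≡ 3^2 = 9 ≡ 9 (mod 1591)
3^4 ≡ 9^2 = 81 ≡ 81 (mod 1591)
3^8 ≡ 81^2 = 6561 ≡ 197 (mod 1591)
3^16 ≡ 197^2 = 38809 ≡ 625 (mod 1591)
3^32 ≡ 625^2 = 390625 ≡ 830 (mod 1591)
3^64 ≡ 830^2 = 688900 ≡ 1588 (mod 1591)
3^128 ≡ 1588^2 = 2521744 ≡ 9 (mod 1591)
3^256 ≡ 9^2 = 81 ≡ 81 (mod 1591)
3^512 ≡ 81^2 = 6561 ≡ 197 (mod 1591)
3^1024 ≡ 197^2 = 38809 ≡ 625 (mod 1591)
1590 = 1024 + 512 + 32 + 16 + 4 + 2 in binary powers of 2.
So 3^1590 ≡ 625 · 197 · 830 · 625 · 81 · 9 ≡ 322 (mod 1591).
Since 322 ≠ 1, base 3 is a Fermat witness: 1591 is composite.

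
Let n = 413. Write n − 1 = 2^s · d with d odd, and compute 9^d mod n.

86

413 − 1 = 412 = 2^2 · 103, so d = 103.
9^1 ≡ 9 (mod 413)
9^2 ≡ 9^2 = 81 ≡ 81 (mod 413)
9^4 ≡ 81^2 = 6561 ≡ 366 (mod 413)
9^8 ≡ 366^2 = 133956 ≡ 144 (mod 413)
9^16 ≡ 144^2 = 20736 ≡ 86 (mod 413)
9^32 ≡ 86^2 = 7396 ≡ 375 (mod 413)
9^64 ≡ 375^2 = 140625 ≡ 205 (mod 413)
103 = 64 + 32 + 4 + 2 + 1 in binary powers of 2.
So 9^103 ≡ 205 · 375 · 366 · 81 · 9 ≡ 86 (mod 413).
Squaring chain: 86 → 375; never reaches −1, so base 9 is a Miller–Rabin witness that 413 is composite.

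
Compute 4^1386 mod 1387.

1

4^1 ≡ 4 (mod 1387)
4^2 ≡ 4^2 = 16 ≡ 16 (mod 1387)
4^4 ≡ 16^2 = 256 ≡ 256 (mod 1387)
4^8 ≡ 256^2 = 65536 ≡ 347 (mod 1387)
4^16 ≡ 347^2 = 120409 ≡ 1127 (mod 1387)
4^32 ≡ 1127^2 = 1270129 ≡ 1024 (mod 1387)
4^64 ≡ 1024^2 = 1048576 ≡ 4 (mod 1387)
4^128 ≡ 4^2 = 16 ≡ 16 (mod 1387)
4^256 ≡ 16^2 = 256 ≡ 256 (mod 1387)
4^512 ≡ 256^2 = 65536 ≡ 347 (mod 1387)
4^1024 ≡ 347^2 = 120409 ≡ 1127 (mod 1387)
1386 = 1024 + 256 + 64 + 32 + 8 + 2 in binary powers of 2.
So 4^1386 ≡ 1127 · 256 · 4 · 1024 · 347 · 16 ≡ 1 (mod 1387).
Since the result is 1, base 4 gives no evidence that 1387 is composite.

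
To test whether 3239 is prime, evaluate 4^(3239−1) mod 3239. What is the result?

4^1 ≡ 4 (mod 3239)
4^2 ≡ 4^2 = 16 ≡ 16 (mod 3239)
4^4 ≡ 16^2 = 256 ≡ 256 (mod 3239)
4^8 ≡ 256^2 = 65536 ≡ 756 (mod 3239)
4^16 ≡ 756^2 = 571536 ≡ 1472 (mod 3239)
4^32 ≡ 1472^2 = 2166784 ≡ 3132 (mod 3239)
4^64 ≡ 3132^2 = 9809424 ≡ 1732 (mod 3239)
4^128 ≡ 1732^2 = 2999824 ≡ 510 (mod 3239)
4^256 ≡ 510^2 = 260100 ≡ 980 (mod 3239)
4^512 ≡ 980^2 = 960400 ≡ 1656 (mod 3239)
4^1024 ≡ 1656^2 = 2742336 ≡ 2142 (mod 3239)
4^2048 ≡ 2142^2 = 4588164 ≡ 1740 (mod 3239)
3238 = 2048 + 1024 + 128 + 32 + 4 + 2 in binary powers of 2.
So 4^3238 ≡ 1740 · 2142 · 510 · 3132 · 256 · 16 ≡ 715 (mod 3239).
Since 715 ≠ 1, base 4 is a Fermat witness: 3239 is composite.

715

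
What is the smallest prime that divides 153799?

17

153799 is odd.
Digit sum 34, not divisible by 3.
Ends in 9: not divisible by 5.
7: 153799 = 7·21971 + 2
11: 153799 = 11·13981 + 8
13: 153799 = 13·11830 + 9
17: 153799 = 17·9047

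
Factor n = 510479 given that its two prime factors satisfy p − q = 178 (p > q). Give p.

Since p = q + 178, we have 510479 = q(q + 178), so q² + 178q − 510479 = 0.
Discriminant: 178² + 4·510479 = 31684 + 2041916 = 2073600; √2073600 = 1440.
q = (−178 + 1440)/2 = 631, and p = q + 178 = 809.
Check: 631 · 809 = 510479.

809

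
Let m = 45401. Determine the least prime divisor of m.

83

45401 is odd.
Digit sum 14, not divisible by 3.
Ends in 1: not divisible by 5.
7: 45401 = 7·6485 + 6
11: 45401 = 11·4127 + 4
13: 45401 = 13·3492 + 5
17: 45401 = 17·2670 + 11
19: 45401 = 19·2389 + 10
23: 45401 = 23·1973 + 22
29: 45401 = 29·1565 + 16
31: 45401 = 31·1464 + 17
37: 45401 = 37·1227 + 2
41: 45401 = 41·1107 + 14
43: 45401 = 43·1055 + 36
47: 45401 = 47·965 + 46
53: 45401 = 53·856 + 33
59: 45401 = 59·769 + 30
61: 45401 = 61·744 + 17
67: 45401 = 67·677 + 42
71: 45401 = 71·639 + 32
73: 45401 = 73·621 + 68
79: 45401 = 79·574 + 55
83: 45401 = 83·547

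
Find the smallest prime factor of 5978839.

5978839 is odd.
Digit sum 49, not divisible by 3.
Ends in 9: not divisible by 5.
7: 5978839 = 7·854119 + 6
11: 5978839 = 11·543530 + 9
13: 5978839 = 13·459910 + 9
17: 5978839 = 17·351696 + 7
19: 5978839 = 19·314675 + 14
23: 5978839 = 23·259949 + 12
29: 5978839 = 29·206166 + 25
31: 5978839 = 31·192865 + 24
37: 5978839 = 37·161590 + 9
41: 5978839 = 41·145825 + 14
43: 5978839 = 43·139042 + 33
47: 5978839 = 47·127209 + 16
53: 5978839 = 53·112808 + 15
59: 5978839 = 59·101336 + 15
61: 5978839 = 61·98013 + 46
67: 5978839 = 67·89236 + 27
71: 5978839 = 71·84209

71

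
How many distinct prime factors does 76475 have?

4

76475 = 5^2 · 3059
3059 = 7 · 437
437 = 19 · 23
76475 = 5^2 · 7 · 19 · 23, which has 4 distinct prime factors.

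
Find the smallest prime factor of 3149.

3149 is odd.
Digit sum 17, not divisible by 3.
Ends in 9: not divisible by 5.
7: 3149 = 7·449 + 6
11: 3149 = 11·286 + 3
13: 3149 = 13·242 + 3
17: 3149 = 17·185 + 4
19: 3149 = 19·165 + 14
23: 3149 = 23·136 + 21
29: 3149 = 29·108 + 17
31: 3149 = 31·101 + 18
37: 3149 = 37·85 + 4
41: 3149 = 41·76 + 33
43: 3149 = 43·73 + 10
47: 3149 = 47·67

47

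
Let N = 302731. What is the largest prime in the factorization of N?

73

302731 = 11 · 27521
27521 = 13 · 2117
2117 = 29 · 73
73 is prime.
So 302731 = 11 · 13 · 29 · 73; the largest prime factor is 73.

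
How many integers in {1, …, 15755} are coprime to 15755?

Factor: 15755 = 5 · 23 · 137.
φ(15755) = (5−1) · (23−1) · (137−1) = 4 · 22 · 136 = 11968.

11968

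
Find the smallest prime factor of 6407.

43

6407 is odd.
Digit sum 17, not divisible by 3.
Ends in 7: not divisible by 5.
7: 6407 = 7·915 + 2
11: 6407 = 11·582 + 5
13: 6407 = 13·492 + 11
17: 6407 = 17·376 + 15
19: 6407 = 19·337 + 4
23: 6407 = 23·278 + 13
29: 6407 = 29·220 + 27
31: 6407 = 31·206 + 21
37: 6407 = 37·173 + 6
41: 6407 = 41·156 + 11
43: 6407 = 43·149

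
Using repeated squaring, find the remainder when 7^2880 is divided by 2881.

560

7^1 ≡ 7 (mod 2881)
7^2 ≡ 7^2 = 49 ≡ 49 (mod 2881)
7^4 ≡ 49^2 = 2401 ≡ 2401 (mod 2881)
7^8 ≡ 2401^2 = 5764801 ≡ 2801 (mod 2881)
7^16 ≡ 2801^2 = 7845601 ≡ 638 (mod 2881)
7^32 ≡ 638^2 = 407044 ≡ 823 (mod 2881)
7^64 ≡ 823^2 = 677329 ≡ 294 (mod 2881)
7^128 ≡ 294^2 = 86436 ≡ 6 (mod 2881)
7^256 ≡ 6^2 = 36 ≡ 36 (mod 2881)
7^512 ≡ 36^2 = 1296 ≡ 1296 (mod 2881)
7^1024 ≡ 1296^2 = 1679616 ≡ 2874 (mod 2881)
7^2048 ≡ 2874^2 = 8259876 ≡ 49 (mod 2881)
2880 = 2048 + 512 + 256 + 64 in binary powers of 2.
So 7^2880 ≡ 49 · 1296 · 36 · 294 ≡ 560 (mod 2881).
Since 560 ≠ 1, base 7 is a Fermat witness: 2881 is composite.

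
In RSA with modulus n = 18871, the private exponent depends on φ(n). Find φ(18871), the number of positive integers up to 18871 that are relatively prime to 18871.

18592

Factor: 18871 = 113 · 167.
φ(18871) = (113−1) · (167−1) = 112 · 166 = 18592.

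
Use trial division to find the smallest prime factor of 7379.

7379 is odd.
Digit sum 26, not divisible by 3.
Ends in 9: not divisible by 5.
7: 7379 = 7·1054 + 1
11: 7379 = 11·670 + 9
13: 7379 = 13·567 + 8
17: 7379 = 17·434 + 1
19: 7379 = 19·388 + 7
23: 7379 = 23·320 + 19
29: 7379 = 29·254 + 13
31: 7379 = 31·238 + 1
37: 7379 = 37·199 + 16
41: 7379 = 41·179 + 40
43: 7379 = 43·171 + 26
47: 7379 = 47·157

47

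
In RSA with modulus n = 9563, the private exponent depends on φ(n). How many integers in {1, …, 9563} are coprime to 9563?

Factor: 9563 = 73 · 131.
φ(9563) = (73−1) · (131−1) = 72 · 130 = 9360.

9360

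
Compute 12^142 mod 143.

12^1 ≡ 12 (mod 143)
12^2 ≡ 12^2 = 144 ≡ 1 (mod 143)
12^4 ≡ 1^2 = 1 ≡ 1 (mod 143)
12^8 ≡ 1^2 = 1 ≡ 1 (mod 143)
12^16 ≡ 1^2 = 1 ≡ 1 (mod 143)
12^32 ≡ 1^2 = 1 ≡ 1 (mod 143)
12^64 ≡ 1^2 = 1 ≡ 1 (mod 143)
12^128 ≡ 1^2 = 1 ≡ 1 (mod 143)
142 = 128 + 8 + 4 + 2 in binary powers of 2.
So 12^142 ≡ 1 · 1 · 1 · 1 ≡ 1 (mod 143).
Since the result is 1, base 12 gives no evidence that 143 is composite.

1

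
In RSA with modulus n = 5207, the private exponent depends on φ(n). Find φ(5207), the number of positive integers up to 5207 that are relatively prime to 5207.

5040

Factor: 5207 = 41 · 127.
φ(5207) = (41−1) · (127−1) = 40 · 126 = 5040.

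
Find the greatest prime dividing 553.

79

553 = 7 · 79
79 is prime.
So 553 = 7 · 79; the largest prime factor is 79.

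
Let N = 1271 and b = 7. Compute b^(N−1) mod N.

7^1 ≡ 7 (mod 1271)
7^2 ≡ 7^2 = 49 ≡ 49 (mod 1271)
7^4 ≡ 49^2 = 2401 ≡ 1130 (mod 1271)
7^8 ≡ 1130^2 = 1276900 ≡ 816 (mod 1271)
7^16 ≡ 816^2 = 665856 ≡ 1123 (mod 1271)
7^32 ≡ 1123^2 = 1261129 ≡ 297 (mod 1271)
7^64 ≡ 297^2 = 88209 ≡ 510 (mod 1271)
7^128 ≡ 510^2 = 260100 ≡ 816 (mod 1271)
7^256 ≡ 816^2 = 665856 ≡ 1123 (mod 1271)
7^512 ≡ 1123^2 = 1261129 ≡ 297 (mod 1271)
7^1024 ≡ 297^2 = 88209 ≡ 510 (mod 1271)
1270 = 1024 + 128 + 64 + 32 + 16 + 4 + 2 in binary powers of 2.
So 7^1270 ≡ 510 · 816 · 510 · 297 · 1123 · 1130 · 49 ≡ 893 (mod 1271).
Since 893 ≠ 1, base 7 is a Fermat witness: 1271 is composite.

893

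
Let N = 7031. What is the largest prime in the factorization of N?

7031 = 79 · 89
89 is prime.
So 7031 = 79 · 89; the largest prime factor is 89.

89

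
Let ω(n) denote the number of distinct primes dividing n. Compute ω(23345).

23345 = 5 · 4669
4669 = 7 · 667
667 = 23 · 29
23345 = 5 · 7 · 23 · 29, which has 4 distinct prime factors.

4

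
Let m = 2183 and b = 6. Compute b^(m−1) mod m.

6^1 ≡ 6 (mod 2183)
6^2 ≡ 6^2 = 36 ≡ 36 (mod 2183)
6^4 ≡ 36^2 = 1296 ≡ 1296 (mod 2183)
6^8 ≡ 1296^2 = 1679616 ≡ 889 (mod 2183)
6^16 ≡ 889^2 = 790321 ≡ 75 (mod 2183)
6^32 ≡ 75^2 = 5625 ≡ 1259 (mod 2183)
6^64 ≡ 1259^2 = 1585081 ≡ 223 (mod 2183)
6^128 ≡ 223^2 = 49729 ≡ 1703 (mod 2183)
6^256 ≡ 1703^2 = 2900209 ≡ 1185 (mod 2183)
6^512 ≡ 1185^2 = 1404225 ≡ 556 (mod 2183)
6^1024 ≡ 556^2 = 309136 ≡ 1333 (mod 2183)
6^2048 ≡ 1333^2 = 1776889 ≡ 2110 (mod 2183)
2182 = 2048 + 128 + 4 + 2 in binary powers of 2.
So 6^2182 ≡ 2110 · 1703 · 1296 · 36 ≡ 1553 (mod 2183).
Since 1553 ≠ 1, base 6 is a Fermat witness: 2183 is composite.

1553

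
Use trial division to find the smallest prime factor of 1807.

13

1807 is odd.
Digit sum 16, not divisible by 3.
Ends in 7: not divisible by 5.
7: 1807 = 7·258 + 1
11: 1807 = 11·164 + 3
13: 1807 = 13·139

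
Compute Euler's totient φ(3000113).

2935296

Factor: 3000113 = 97 · 157 · 197.
φ(3000113) = (97−1) · (157−1) · (197−1) = 96 · 156 · 196 = 2935296.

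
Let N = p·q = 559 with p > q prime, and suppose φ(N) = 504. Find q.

φ(n) = (p−1)(q−1) = n − (p+q) + 1, so p + q = 559 − 504 + 1 = 56.
p and q are the roots of t² − 56t + 559 = 0.
Discriminant: 56² − 4·559 = 3136 − 2236 = 900; √900 = 30.
q = (56 − 30)/2 = 13, p = (56 + 30)/2 = 43.
Check: 13 · 43 = 559.

13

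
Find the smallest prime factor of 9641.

31

9641 is odd.
Digit sum 20, not divisible by 3.
Ends in 1: not divisible by 5.
7: 9641 = 7·1377 + 2
11: 9641 = 11·876 + 5
13: 9641 = 13·741 + 8
17: 9641 = 17·567 + 2
19: 9641 = 19·507 + 8
23: 9641 = 23·419 + 4
29: 9641 = 29·332 + 13
31: 9641 = 31·311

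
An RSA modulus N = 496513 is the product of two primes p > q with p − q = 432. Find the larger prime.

Since p = q + 432, we have 496513 = q(q + 432), so q² + 432q − 496513 = 0.
Discriminant: 432² + 4·496513 = 186624 + 1986052 = 2172676; √2172676 = 1474.
q = (−432 + 1474)/2 = 521, and p = q + 432 = 953.
Check: 521 · 953 = 496513.

953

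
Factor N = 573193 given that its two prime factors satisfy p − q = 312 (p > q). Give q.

Since p = q + 312, we have 573193 = q(q + 312), so q² + 312q − 573193 = 0.
Discriminant: 312² + 4·573193 = 97344 + 2292772 = 2390116; √2390116 = 1546.
q = (−312 + 1546)/2 = 617, and p = q + 312 = 929.
Check: 617 · 929 = 573193.

617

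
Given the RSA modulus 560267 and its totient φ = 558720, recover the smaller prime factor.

φ(n) = (p−1)(q−1) = n − (p+q) + 1, so p + q = 560267 − 558720 + 1 = 1548.
p and q are the roots of t² − 1548t + 560267 = 0.
Discriminant: 1548² − 4·560267 = 2396304 − 2241068 = 155236; √155236 = 394.
q = (1548 − 394)/2 = 577, p = (1548 + 394)/2 = 971.
Check: 577 · 971 = 560267.

577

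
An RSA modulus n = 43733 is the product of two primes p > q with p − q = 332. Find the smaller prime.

Since p = q + 332, we have 43733 = q(q + 332), so q² + 332q − 43733 = 0.
Discriminant: 332² + 4·43733 = 110224 + 174932 = 285156; √285156 = 534.
q = (−332 + 534)/2 = 101, and p = q + 332 = 433.
Check: 101 · 433 = 43733.

101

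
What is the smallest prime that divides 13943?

73

13943 is odd.
Digit sum 20, not divisible by 3.
Ends in 3: not divisible by 5.
7: 13943 = 7·1991 + 6
11: 13943 = 11·1267 + 6
13: 13943 = 13·1072 + 7
17: 13943 = 17·820 + 3
19: 13943 = 19·733 + 16
23: 13943 = 23·606 + 5
29: 13943 = 29·480 + 23
31: 13943 = 31·449 + 24
37: 13943 = 37·376 + 31
41: 13943 = 41·340 + 3
43: 13943 = 43·324 + 11
47: 13943 = 47·296 + 31
53: 13943 = 53·263 + 4
59: 13943 = 59·236 + 19
61: 13943 = 61·228 + 35
67: 13943 = 67·208 + 7
71: 13943 = 71·196 + 27
73: 13943 = 73·191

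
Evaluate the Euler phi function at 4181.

Factor: 4181 = 37 · 113.
φ(4181) = (37−1) · (113−1) = 36 · 112 = 4032.

4032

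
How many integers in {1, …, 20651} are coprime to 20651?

Factor: 20651 = 107 · 193.
φ(20651) = (107−1) · (193−1) = 106 · 192 = 20352.

20352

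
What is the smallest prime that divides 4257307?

47

4257307 is odd.
Digit sum 28, not divisible by 3.
Ends in 7: not divisible by 5.
7: 4257307 = 7·608186 + 5
11: 4257307 = 11·387027 + 10
13: 4257307 = 13·327485 + 2
17: 4257307 = 17·250429 + 14
19: 4257307 = 19·224068 + 15
23: 4257307 = 23·185100 + 7
29: 4257307 = 29·146803 + 20
31: 4257307 = 31·137332 + 15
37: 4257307 = 37·115062 + 13
41: 4257307 = 41·103836 + 31
43: 4257307 = 43·99007 + 6
47: 4257307 = 47·90581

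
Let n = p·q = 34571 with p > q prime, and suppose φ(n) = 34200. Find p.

φ(n) = (p−1)(q−1) = n − (p+q) + 1, so p + q = 34571 − 34200 + 1 = 372.
p and q are the roots of t² − 372t + 34571 = 0.
Discriminant: 372² − 4·34571 = 138384 − 138284 = 100; √100 = 10.
q = (372 − 10)/2 = 181, p = (372 + 10)/2 = 191.
Check: 181 · 191 = 34571.

191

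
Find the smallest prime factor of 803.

11

803 is odd.
Digit sum 11, not divisible by 3.
Ends in 3: not divisible by 5.
7: 803 = 7·114 + 5
11: 803 = 11·73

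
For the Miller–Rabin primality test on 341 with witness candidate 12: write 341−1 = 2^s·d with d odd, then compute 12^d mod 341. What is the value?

341 − 1 = 340 = 2^2 · 85, so d = 85.
12^1 ≡ 12 (mod 341)
12^2 ≡ 12^2 = 144 ≡ 144 (mod 341)
12^4 ≡ 144^2 = 20736 ≡ 276 (mod 341)
12^8 ≡ 276^2 = 76176 ≡ 133 (mod 341)
12^16 ≡ 133^2 = 17689 ≡ 298 (mod 341)
12^32 ≡ 298^2 = 88804 ≡ 144 (mod 341)
12^64 ≡ 144^2 = 20736 ≡ 276 (mod 341)
85 = 64 + 16 + 4 + 1 in binary powers of 2.
So 12^85 ≡ 276 · 298 · 276 · 12 ≡ 254 (mod 341).
Squaring chain: 254 → 67; never reaches −1, so base 12 is a Miller–Rabin witness that 341 is composite.

254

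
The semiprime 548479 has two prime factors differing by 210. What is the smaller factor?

643

Since p = q + 210, we have 548479 = q(q + 210), so q² + 210q − 548479 = 0.
Discriminant: 210² + 4·548479 = 44100 + 2193916 = 2238016; √2238016 = 1496.
q = (−210 + 1496)/2 = 643, and p = q + 210 = 853.
Check: 643 · 853 = 548479.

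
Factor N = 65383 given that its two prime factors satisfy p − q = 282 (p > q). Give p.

Since p = q + 282, we have 65383 = q(q + 282), so q² + 282q − 65383 = 0.
Discriminant: 282² + 4·65383 = 79524 + 261532 = 341056; √341056 = 584.
q = (−282 + 584)/2 = 151, and p = q + 282 = 433.
Check: 151 · 433 = 65383.

433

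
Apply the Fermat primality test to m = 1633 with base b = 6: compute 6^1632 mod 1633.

1549

6^1 ≡ 6 (mod 1633)
6^2 ≡ 6^2 = 36 ≡ 36 (mod 1633)
6^4 ≡ 36^2 = 1296 ≡ 1296 (mod 1633)
6^8 ≡ 1296^2 = 1679616 ≡ 892 (mod 1633)
6^16 ≡ 892^2 = 795664 ≡ 393 (mod 1633)
6^32 ≡ 393^2 = 154449 ≡ 947 (mod 1633)
6^64 ≡ 947^2 = 896809 ≡ 292 (mod 1633)
6^128 ≡ 292^2 = 85264 ≡ 348 (mod 1633)
6^256 ≡ 348^2 = 121104 ≡ 262 (mod 1633)
6^512 ≡ 262^2 = 68644 ≡ 58 (mod 1633)
6^1024 ≡ 58^2 = 3364 ≡ 98 (mod 1633)
1632 = 1024 + 512 + 64 + 32 in binary powers of 2.
So 6^1632 ≡ 98 · 58 · 292 · 947 ≡ 1549 (mod 1633).
Since 1549 ≠ 1, base 6 is a Fermat witness: 1633 is composite.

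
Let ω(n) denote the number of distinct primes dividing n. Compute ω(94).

94 = 2 · 47
94 = 2 · 47, which has 2 distinct prime factors.

2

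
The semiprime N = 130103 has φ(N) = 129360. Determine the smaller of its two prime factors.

φ(n) = (p−1)(q−1) = n − (p+q) + 1, so p + q = 130103 − 129360 + 1 = 744.
p and q are the roots of t² − 744t + 130103 = 0.
Discriminant: 744² − 4·130103 = 553536 − 520412 = 33124; √33124 = 182.
q = (744 − 182)/2 = 281, p = (744 + 182)/2 = 463.
Check: 281 · 463 = 130103.

281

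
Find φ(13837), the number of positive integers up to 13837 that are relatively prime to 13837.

13600

Factor: 13837 = 101 · 137.
φ(13837) = (101−1) · (137−1) = 100 · 136 = 13600.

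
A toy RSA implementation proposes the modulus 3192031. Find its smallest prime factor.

3192031 is odd.
Digit sum 19, not divisible by 3.
Ends in 1: not divisible by 5.
7: 3192031 = 7·456004 + 3
11: 3192031 = 11·290184 + 7
13: 3192031 = 13·245540 + 11
17: 3192031 = 17·187766 + 9
19: 3192031 = 19·168001 + 12
23: 3192031 = 23·138783 + 22
29: 3192031 = 29·110070 + 1
31: 3192031 = 31·102968 + 23
37: 3192031 = 37·86271 + 4
41: 3192031 = 41·77854 + 17
43: 3192031 = 43·74233 + 12
47: 3192031 = 47·67915 + 26
53: 3192031 = 53·60227

53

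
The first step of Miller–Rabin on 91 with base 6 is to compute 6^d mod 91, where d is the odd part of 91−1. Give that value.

83

91 − 1 = 90 = 2^1 · 45, so d = 45.
6^1 ≡ 6 (mod 91)
6^2 ≡ 6^2 = 36 ≡ 36 (mod 91)
6^4 ≡ 36^2 = 1296 ≡ 22 (mod 91)
6^8 ≡ 22^2 = 484 ≡ 29 (mod 91)
6^16 ≡ 29^2 = 841 ≡ 22 (mod 91)
6^32 ≡ 22^2 = 484 ≡ 29 (mod 91)
45 = 32 + 8 + 4 + 1 in binary powers of 2.
So 6^45 ≡ 29 · 29 · 22 · 6 ≡ 83 (mod 91).
Squaring chain: 83; never reaches −1, so base 6 is a Miller–Rabin witness that 91 is composite.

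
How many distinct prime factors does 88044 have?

5

88044 = 2^2 · 22011
22011 = 3 · 7337
7337 = 11 · 667
667 = 23 · 29
88044 = 2^2 · 3 · 11 · 23 · 29, which has 5 distinct prime factors.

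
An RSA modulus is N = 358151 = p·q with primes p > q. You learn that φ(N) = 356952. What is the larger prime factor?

φ(n) = (p−1)(q−1) = n − (p+q) + 1, so p + q = 358151 − 356952 + 1 = 1200.
p and q are the roots of t² − 1200t + 358151 = 0.
Discriminant: 1200² − 4·358151 = 1440000 − 1432604 = 7396; √7396 = 86.
q = (1200 − 86)/2 = 557, p = (1200 + 86)/2 = 643.
Check: 557 · 643 = 358151.

643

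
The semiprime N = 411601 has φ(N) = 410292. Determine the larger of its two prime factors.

787

φ(n) = (p−1)(q−1) = n − (p+q) + 1, so p + q = 411601 − 410292 + 1 = 1310.
p and q are the roots of t² − 1310t + 411601 = 0.
Discriminant: 1310² − 4·411601 = 1716100 − 1646404 = 69696; √69696 = 264.
q = (1310 − 264)/2 = 523, p = (1310 + 264)/2 = 787.
Check: 523 · 787 = 411601.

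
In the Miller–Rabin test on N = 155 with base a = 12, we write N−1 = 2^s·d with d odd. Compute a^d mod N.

42

155 − 1 = 154 = 2^1 · 77, so d = 77.
12^1 ≡ 12 (mod 155)
12^2 ≡ 12^2 = 144 ≡ 144 (mod 155)
12^4 ≡ 144^2 = 20736 ≡ 121 (mod 155)
12^8 ≡ 121^2 = 14641 ≡ 71 (mod 155)
12^16 ≡ 71^2 = 5041 ≡ 81 (mod 155)
12^32 ≡ 81^2 = 6561 ≡ 51 (mod 155)
12^64 ≡ 51^2 = 2601 ≡ 121 (mod 155)
77 = 64 + 8 + 4 + 1 in binary powers of 2.
So 12^77 ≡ 121 · 71 · 121 · 12 ≡ 42 (mod 155).
Squaring chain: 42; never reaches −1, so base 12 is a Miller–Rabin witness that 155 is composite.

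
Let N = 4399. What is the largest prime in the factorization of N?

83

4399 = 53 · 83
83 is prime.
So 4399 = 53 · 83; the largest prime factor is 83.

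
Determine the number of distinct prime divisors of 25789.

25789 = 17 · 1517
1517 = 37 · 41
25789 = 17 · 37 · 41, which has 3 distinct prime factors.

3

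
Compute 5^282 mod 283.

5^1 ≡ 5 (mod 283)
5^2 ≡ 5^2 = 25 ≡ 25 (mod 283)
5^4 ≡ 25^2 = 625 ≡ 59 (mod 283)
5^8 ≡ 59^2 = 3481 ≡ 85 (mod 283)
5^16 ≡ 85^2 = 7225 ≡ 150 (mod 283)
5^32 ≡ 150^2 = 22500 ≡ 143 (mod 283)
5^64 ≡ 143^2 = 20449 ≡ 73 (mod 283)
5^128 ≡ 73^2 = 5329 ≡ 235 (mod 283)
5^256 ≡ 235^2 = 55225 ≡ 40 (mod 283)
282 = 256 + 16 + 8 + 2 in binary powers of 2.
So 5^282 ≡ 40 · 150 · 85 · 25 ≡ 1 (mod 283).
Since the result is 1, base 5 gives no evidence that 283 is composite.

1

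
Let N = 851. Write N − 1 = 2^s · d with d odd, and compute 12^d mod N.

851 − 1 = 850 = 2^1 · 425, so d = 425.
12^1 ≡ 12 (mod 851)
12^2 ≡ 12^2 = 144 ≡ 144 (mod 851)
12^4 ≡ 144^2 = 20736 ≡ 312 (mod 851)
12^8 ≡ 312^2 = 97344 ≡ 330 (mod 851)
12^16 ≡ 330^2 = 108900 ≡ 823 (mod 851)
12^32 ≡ 823^2 = 677329 ≡ 784 (mod 851)
12^64 ≡ 784^2 = 614656 ≡ 234 (mod 851)
12^128 ≡ 234^2 = 54756 ≡ 292 (mod 851)
12^256 ≡ 292^2 = 85264 ≡ 164 (mod 851)
425 = 256 + 128 + 32 + 8 + 1 in binary powers of 2.
So 12^425 ≡ 164 · 292 · 784 · 330 · 12 ≡ 292 (mod 851).
Squaring chain: 292; never reaches −1, so base 12 is a Miller–Rabin witness that 851 is composite.

292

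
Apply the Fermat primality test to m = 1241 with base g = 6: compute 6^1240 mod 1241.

6^1 ≡ 6 (mod 1241)
6^2 ≡ 6^2 = 36 ≡ 36 (mod 1241)
6^4 ≡ 36^2 = 1296 ≡ 55 (mod 1241)
6^8 ≡ 55^2 = 3025 ≡ 543 (mod 1241)
6^16 ≡ 543^2 = 294849 ≡ 732 (mod 1241)
6^32 ≡ 732^2 = 535824 ≡ 953 (mod 1241)
6^64 ≡ 953^2 = 908209 ≡ 1038 (mod 1241)
6^128 ≡ 1038^2 = 1077444 ≡ 256 (mod 1241)
6^256 ≡ 256^2 = 65536 ≡ 1004 (mod 1241)
6^512 ≡ 1004^2 = 1008016 ≡ 324 (mod 1241)
6^1024 ≡ 324^2 = 104976 ≡ 732 (mod 1241)
1240 = 1024 + 128 + 64 + 16 + 8 in binary powers of 2.
So 6^1240 ≡ 732 · 256 · 1038 · 732 · 543 ≡ 951 (mod 1241).
Since 951 ≠ 1, base 6 is a Fermat witness: 1241 is composite.

951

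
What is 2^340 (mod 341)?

1

2^1 ≡ 2 (mod 341)
2^2 ≡ 2^2 = 4 ≡ 4 (mod 341)
2^4 ≡ 4^2 = 16 ≡ 16 (mod 341)
2^8 ≡ 16^2 = 256 ≡ 256 (mod 341)
2^16 ≡ 256^2 = 65536 ≡ 64 (mod 341)
2^32 ≡ 64^2 = 4096 ≡ 4 (mod 341)
2^64 ≡ 4^2 = 16 ≡ 16 (mod 341)
2^128 ≡ 16^2 = 256 ≡ 256 (mod 341)
2^256 ≡ 256^2 = 65536 ≡ 64 (mod 341)
340 = 256 + 64 + 16 + 4 in binary powers of 2.
So 2^340 ≡ 64 · 16 · 64 · 16 ≡ 1 (mod 341).
Since the result is 1, base 2 gives no evidence that 341 is composite.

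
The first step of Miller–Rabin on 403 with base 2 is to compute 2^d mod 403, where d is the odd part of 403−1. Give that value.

403 − 1 = 402 = 2^1 · 201, so d = 201.
2^1 ≡ 2 (mod 403)
2^2 ≡ 2^2 = 4 ≡ 4 (mod 403)
2^4 ≡ 4^2 = 16 ≡ 16 (mod 403)
2^8 ≡ 16^2 = 256 ≡ 256 (mod 403)
2^16 ≡ 256^2 = 65536 ≡ 250 (mod 403)
2^32 ≡ 250^2 = 62500 ≡ 35 (mod 403)
2^64 ≡ 35^2 = 1225 ≡ 16 (mod 403)
2^128 ≡ 16^2 = 256 ≡ 256 (mod 403)
201 = 128 + 64 + 8 + 1 in binary powers of 2.
So 2^201 ≡ 256 · 16 · 256 · 2 ≡ 343 (mod 403).
Squaring chain: 343; never reaches −1, so base 2 is a Miller–Rabin witness that 403 is composite.

343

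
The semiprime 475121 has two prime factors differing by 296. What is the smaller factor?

Since p = q + 296, we have 475121 = q(q + 296), so q² + 296q − 475121 = 0.
Discriminant: 296² + 4·475121 = 87616 + 1900484 = 1988100; √1988100 = 1410.
q = (−296 + 1410)/2 = 557, and p = q + 296 = 853.
Check: 557 · 853 = 475121.

557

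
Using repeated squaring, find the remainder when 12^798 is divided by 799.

12^1 ≡ 12 (mod 799)
12^2 ≡ 12^2 = 144 ≡ 144 (mod 799)
12^4 ≡ 144^2 = 20736 ≡ 761 (mod 799)
12^8 ≡ 761^2 = 579121 ≡ 645 (mod 799)
12^16 ≡ 645^2 = 416025 ≡ 545 (mod 799)
12^32 ≡ 545^2 = 297025 ≡ 596 (mod 799)
12^64 ≡ 596^2 = 355216 ≡ 460 (mod 799)
12^128 ≡ 460^2 = 211600 ≡ 664 (mod 799)
12^256 ≡ 664^2 = 440896 ≡ 647 (mod 799)
12^512 ≡ 647^2 = 418609 ≡ 732 (mod 799)
798 = 512 + 256 + 16 + 8 + 4 + 2 in binary powers of 2.
So 12^798 ≡ 732 · 647 · 545 · 645 · 761 · 144 ≡ 780 (mod 799).
Since 780 ≠ 1, base 12 is a Fermat witness: 799 is composite.

780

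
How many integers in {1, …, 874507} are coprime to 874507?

Factor: 874507 = 71 · 109 · 113.
φ(874507) = (71−1) · (109−1) · (113−1) = 70 · 108 · 112 = 846720.

846720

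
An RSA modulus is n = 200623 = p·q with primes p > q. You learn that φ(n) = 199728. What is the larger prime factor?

457

φ(n) = (p−1)(q−1) = n − (p+q) + 1, so p + q = 200623 − 199728 + 1 = 896.
p and q are the roots of t² − 896t + 200623 = 0.
Discriminant: 896² − 4·200623 = 802816 − 802492 = 324; √324 = 18.
q = (896 − 18)/2 = 439, p = (896 + 18)/2 = 457.
Check: 439 · 457 = 200623.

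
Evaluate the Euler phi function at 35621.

Factor: 35621 = 179 · 199.
φ(35621) = (179−1) · (199−1) = 178 · 198 = 35244.

35244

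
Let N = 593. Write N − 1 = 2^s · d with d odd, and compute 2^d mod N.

516

593 − 1 = 592 = 2^4 · 37, so d = 37.
2^1 ≡ 2 (mod 593)
2^2 ≡ 2^2 = 4 ≡ 4 (mod 593)
2^4 ≡ 4^2 = 16 ≡ 16 (mod 593)
2^8 ≡ 16^2 = 256 ≡ 256 (mod 593)
2^16 ≡ 256^2 = 65536 ≡ 306 (mod 593)
2^32 ≡ 306^2 = 93636 ≡ 535 (mod 593)
37 = 32 + 4 + 1 in binary powers of 2.
So 2^37 ≡ 535 · 16 · 2 ≡ 516 (mod 593).
Squaring chain: 516 → 592 → 1 → 1; reaches −1, so base 2 does not prove 593 composite.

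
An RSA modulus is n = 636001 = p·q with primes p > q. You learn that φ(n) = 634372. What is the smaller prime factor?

647

φ(n) = (p−1)(q−1) = n − (p+q) + 1, so p + q = 636001 − 634372 + 1 = 1630.
p and q are the roots of t² − 1630t + 636001 = 0.
Discriminant: 1630² − 4·636001 = 2656900 − 2544004 = 112896; √112896 = 336.
q = (1630 − 336)/2 = 647, p = (1630 + 336)/2 = 983.
Check: 647 · 983 = 636001.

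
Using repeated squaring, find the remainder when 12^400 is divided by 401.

12^1 ≡ 12 (mod 401)
12^2 ≡ 12^2 = 144 ≡ 144 (mod 401)
12^4 ≡ 144^2 = 20736 ≡ 285 (mod 401)
12^8 ≡ 285^2 = 81225 ≡ 223 (mod 401)
12^16 ≡ 223^2 = 49729 ≡ 5 (mod 401)
12^32 ≡ 5^2 = 25 ≡ 25 (mod 401)
12^64 ≡ 25^2 = 625 ≡ 224 (mod 401)
12^128 ≡ 224^2 = 50176 ≡ 51 (mod 401)
12^256 ≡ 51^2 = 2601 ≡ 195 (mod 401)
400 = 256 + 128 + 16 in binary powers of 2.
So 12^400 ≡ 195 · 51 · 5 ≡ 1 (mod 401).
Since the result is 1, base 12 gives no evidence that 401 is composite.

1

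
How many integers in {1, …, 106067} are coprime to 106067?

95040

Factor: 106067 = 13 · 41 · 199.
φ(106067) = (13−1) · (41−1) · (199−1) = 12 · 40 · 198 = 95040.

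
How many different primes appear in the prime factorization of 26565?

5

26565 = 3 · 8855
8855 = 5 · 1771
1771 = 7 · 253
253 = 11 · 23
26565 = 3 · 5 · 7 · 11 · 23, which has 5 distinct prime factors.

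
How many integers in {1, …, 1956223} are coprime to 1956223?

Factor: 1956223 = 109 · 131 · 137.
φ(1956223) = (109−1) · (131−1) · (137−1) = 108 · 130 · 136 = 1909440.

1909440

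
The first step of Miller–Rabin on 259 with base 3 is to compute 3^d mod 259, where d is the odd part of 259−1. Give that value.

27

259 − 1 = 258 = 2^1 · 129, so d = 129.
3^1 ≡ 3 (mod 259)
3^2 ≡ 3^2 = 9 ≡ 9 (mod 259)
3^4 ≡ 9^2 = 81 ≡ 81 (mod 259)
3^8 ≡ 81^2 = 6561 ≡ 86 (mod 259)
3^16 ≡ 86^2 = 7396 ≡ 144 (mod 259)
3^32 ≡ 144^2 = 20736 ≡ 16 (mod 259)
3^64 ≡ 16^2 = 256 ≡ 256 (mod 259)
3^128 ≡ 256^2 = 65536 ≡ 9 (mod 259)
129 = 128 + 1 in binary powers of 2.
So 3^129 ≡ 9 · 3 ≡ 27 (mod 259).
Squaring chain: 27; never reaches −1, so base 3 is a Miller–Rabin witness that 259 is composite.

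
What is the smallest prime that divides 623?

623 is odd.
Digit sum 11, not divisible by 3.
Ends in 3: not divisible by 5.
7: 623 = 7·89

7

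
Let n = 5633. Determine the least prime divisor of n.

5633 is odd.
Digit sum 17, not divisible by 3.
Ends in 3: not divisible by 5.
7: 5633 = 7·804 + 5
11: 5633 = 11·512 + 1
13: 5633 = 13·433 + 4
17: 5633 = 17·331 + 6
19: 5633 = 19·296 + 9
23: 5633 = 23·244 + 21
29: 5633 = 29·194 + 7
31: 5633 = 31·181 + 22
37: 5633 = 37·152 + 9
41: 5633 = 41·137 + 16
43: 5633 = 43·131

43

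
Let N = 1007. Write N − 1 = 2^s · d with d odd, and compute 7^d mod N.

467

1007 − 1 = 1006 = 2^1 · 503, so d = 503.
7^1 ≡ 7 (mod 1007)
7^2 ≡ 7^2 = 49 ≡ 49 (mod 1007)
7^4 ≡ 49^2 = 2401 ≡ 387 (mod 1007)
7^8 ≡ 387^2 = 149769 ≡ 733 (mod 1007)
7^16 ≡ 733^2 = 537289 ≡ 558 (mod 1007)
7^32 ≡ 558^2 = 311364 ≡ 201 (mod 1007)
7^64 ≡ 201^2 = 40401 ≡ 121 (mod 1007)
7^128 ≡ 121^2 = 14641 ≡ 543 (mod 1007)
7^256 ≡ 543^2 = 294849 ≡ 805 (mod 1007)
503 = 256 + 128 + 64 + 32 + 16 + 4 + 2 + 1 in binary powers of 2.
So 7^503 ≡ 805 · 543 · 121 · 201 · 558 · 387 · 49 · 7 ≡ 467 (mod 1007).
Squaring chain: 467; never reaches −1, so base 7 is a Miller–Rabin witness that 1007 is composite.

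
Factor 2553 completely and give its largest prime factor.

2553 = 3 · 851
851 = 23 · 37
37 is prime.
So 2553 = 3 · 23 · 37; the largest prime factor is 37.

37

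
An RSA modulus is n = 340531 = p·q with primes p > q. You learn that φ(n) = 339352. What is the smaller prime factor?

φ(n) = (p−1)(q−1) = n − (p+q) + 1, so p + q = 340531 − 339352 + 1 = 1180.
p and q are the roots of t² − 1180t + 340531 = 0.
Discriminant: 1180² − 4·340531 = 1392400 − 1362124 = 30276; √30276 = 174.
q = (1180 − 174)/2 = 503, p = (1180 + 174)/2 = 677.
Check: 503 · 677 = 340531.

503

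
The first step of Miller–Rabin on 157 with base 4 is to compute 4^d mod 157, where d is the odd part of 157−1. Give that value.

156

157 − 1 = 156 = 2^2 · 39, so d = 39.
4^1 ≡ 4 (mod 157)
4^2 ≡ 4^2 = 16 ≡ 16 (mod 157)
4^4 ≡ 16^2 = 256 ≡ 99 (mod 157)
4^8 ≡ 99^2 = 9801 ≡ 67 (mod 157)
4^16 ≡ 67^2 = 4489 ≡ 93 (mod 157)
4^32 ≡ 93^2 = 8649 ≡ 14 (mod 157)
39 = 32 + 4 + 2 + 1 in binary powers of 2.
So 4^39 ≡ 14 · 99 · 16 · 4 ≡ 156 (mod 157).
Since 4^d ≡ 156 (mod 157), base 4 does not prove 157 composite.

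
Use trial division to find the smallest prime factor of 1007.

1007 is odd.
Digit sum 8, not divisible by 3.
Ends in 7: not divisible by 5.
7: 1007 = 7·143 + 6
11: 1007 = 11·91 + 6
13: 1007 = 13·77 + 6
17: 1007 = 17·59 + 4
19: 1007 = 19·53

19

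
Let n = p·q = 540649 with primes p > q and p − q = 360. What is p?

Since p = q + 360, we have 540649 = q(q + 360), so q² + 360q − 540649 = 0.
Discriminant: 360² + 4·540649 = 129600 + 2162596 = 2292196; √2292196 = 1514.
q = (−360 + 1514)/2 = 577, and p = q + 360 = 937.
Check: 577 · 937 = 540649.

937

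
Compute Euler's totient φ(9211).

Factor: 9211 = 61 · 151.
φ(9211) = (61−1) · (151−1) = 60 · 150 = 9000.

9000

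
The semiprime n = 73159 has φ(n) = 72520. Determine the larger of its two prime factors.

491

φ(n) = (p−1)(q−1) = n − (p+q) + 1, so p + q = 73159 − 72520 + 1 = 640.
p and q are the roots of t² − 640t + 73159 = 0.
Discriminant: 640² − 4·73159 = 409600 − 292636 = 116964; √116964 = 342.
q = (640 − 342)/2 = 149, p = (640 + 342)/2 = 491.
Check: 149 · 491 = 73159.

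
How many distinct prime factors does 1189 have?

1189 = 29 · 41
1189 = 29 · 41, which has 2 distinct prime factors.

2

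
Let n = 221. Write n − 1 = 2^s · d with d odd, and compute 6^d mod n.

221 − 1 = 220 = 2^2 · 55, so d = 55.
6^1 ≡ 6 (mod 221)
6^2 ≡ 6^2 = 36 ≡ 36 (mod 221)
6^4 ≡ 36^2 = 1296 ≡ 191 (mod 221)
6^8 ≡ 191^2 = 36481 ≡ 16 (mod 221)
6^16 ≡ 16^2 = 256 ≡ 35 (mod 221)
6^32 ≡ 35^2 = 1225 ≡ 120 (mod 221)
55 = 32 + 16 + 4 + 2 + 1 in binary powers of 2.
So 6^55 ≡ 120 · 35 · 191 · 36 · 6 ≡ 150 (mod 221).
Squaring chain: 150 → 179; never reaches −1, so base 6 is a Miller–Rabin witness that 221 is composite.

150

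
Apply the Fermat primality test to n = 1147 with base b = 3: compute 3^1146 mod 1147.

47

3^1 ≡ 3 (mod 1147)
3^2 ≡ 3^2 = 9 ≡ 9 (mod 1147)
3^4 ≡ 9^2 = 81 ≡ 81 (mod 1147)
3^8 ≡ 81^2 = 6561 ≡ 826 (mod 1147)
3^16 ≡ 826^2 = 682276 ≡ 958 (mod 1147)
3^32 ≡ 958^2 = 917764 ≡ 164 (mod 1147)
3^64 ≡ 164^2 = 26896 ≡ 515 (mod 1147)
3^128 ≡ 515^2 = 265225 ≡ 268 (mod 1147)
3^256 ≡ 268^2 = 71824 ≡ 710 (mod 1147)
3^512 ≡ 710^2 = 504100 ≡ 567 (mod 1147)
3^1024 ≡ 567^2 = 321489 ≡ 329 (mod 1147)
1146 = 1024 + 64 + 32 + 16 + 8 + 2 in binary powers of 2.
So 3^1146 ≡ 329 · 515 · 164 · 958 · 826 · 9 ≡ 47 (mod 1147).
Since 47 ≠ 1, base 3 is a Fermat witness: 1147 is composite.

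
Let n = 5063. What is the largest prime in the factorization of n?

83

5063 = 61 · 83
83 is prime.
So 5063 = 61 · 83; the largest prime factor is 83.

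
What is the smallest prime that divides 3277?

29

3277 is odd.
Digit sum 19, not divisible by 3.
Ends in 7: not divisible by 5.
7: 3277 = 7·468 + 1
11: 3277 = 11·297 + 10
13: 3277 = 13·252 + 1
17: 3277 = 17·192 + 13
19: 3277 = 19·172 + 9
23: 3277 = 23·142 + 11
29: 3277 = 29·113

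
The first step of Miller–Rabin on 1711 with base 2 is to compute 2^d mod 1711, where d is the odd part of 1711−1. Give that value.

1711 − 1 = 1710 = 2^1 · 855, so d = 855.
2^1 ≡ 2 (mod 1711)
2^2 ≡ 2^2 = 4 ≡ 4 (mod 1711)
2^4 ≡ 4^2 = 16 ≡ 16 (mod 1711)
2^8 ≡ 16^2 = 256 ≡ 256 (mod 1711)
2^16 ≡ 256^2 = 65536 ≡ 518 (mod 1711)
2^32 ≡ 518^2 = 268324 ≡ 1408 (mod 1711)
2^64 ≡ 1408^2 = 1982464 ≡ 1126 (mod 1711)
2^128 ≡ 1126^2 = 1267876 ≡ 25 (mod 1711)
2^256 ≡ 25^2 = 625 ≡ 625 (mod 1711)
2^512 ≡ 625^2 = 390625 ≡ 517 (mod 1711)
855 = 512 + 256 + 64 + 16 + 4 + 2 + 1 in binary powers of 2.
So 2^855 ≡ 517 · 625 · 1126 · 518 · 16 · 4 · 2 ≡ 549 (mod 1711).
Squaring chain: 549; never reaches −1, so base 2 is a Miller–Rabin witness that 1711 is composite.

549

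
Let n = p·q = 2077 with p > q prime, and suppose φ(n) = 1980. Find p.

φ(n) = (p−1)(q−1) = n − (p+q) + 1, so p + q = 2077 − 1980 + 1 = 98.
p and q are the roots of t² − 98t + 2077 = 0.
Discriminant: 98² − 4·2077 = 9604 − 8308 = 1296; √1296 = 36.
q = (98 − 36)/2 = 31, p = (98 + 36)/2 = 67.
Check: 31 · 67 = 2077.

67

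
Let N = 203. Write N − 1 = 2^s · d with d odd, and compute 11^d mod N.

177

203 − 1 = 202 = 2^1 · 101, so d = 101.
11^1 ≡ 11 (mod 203)
11^2 ≡ 11^2 = 121 ≡ 121 (mod 203)
11^4 ≡ 121^2 = 14641 ≡ 25 (mod 203)
11^8 ≡ 25^2 = 625 ≡ 16 (mod 203)
11^16 ≡ 16^2 = 256 ≡ 53 (mod 203)
11^32 ≡ 53^2 = 2809 ≡ 170 (mod 203)
11^64 ≡ 170^2 = 28900 ≡ 74 (mod 203)
101 = 64 + 32 + 4 + 1 in binary powers of 2.
So 11^101 ≡ 74 · 170 · 25 · 11 ≡ 177 (mod 203).
Squaring chain: 177; never reaches −1, so base 11 is a Miller–Rabin witness that 203 is composite.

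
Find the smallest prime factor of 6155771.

6155771 is odd.
Digit sum 32, not divisible by 3.
Ends in 1: not divisible by 5.
7: 6155771 = 7·879395 + 6
11: 6155771 = 11·559615 + 6
13: 6155771 = 13·473520 + 11
17: 6155771 = 17·362104 + 3
19: 6155771 = 19·323987 + 18
23: 6155771 = 23·267642 + 5
29: 6155771 = 29·212267 + 28
31: 6155771 = 31·198573 + 8
37: 6155771 = 37·166372 + 7
41: 6155771 = 41·150140 + 31
43: 6155771 = 43·143157 + 20
47: 6155771 = 47·130973 + 40
53: 6155771 = 53·116146 + 33
59: 6155771 = 59·104335 + 6
61: 6155771 = 61·100914 + 17
67: 6155771 = 67·91877 + 12
71: 6155771 = 71·86701

71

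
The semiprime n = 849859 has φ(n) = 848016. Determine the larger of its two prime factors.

937

φ(n) = (p−1)(q−1) = n − (p+q) + 1, so p + q = 849859 − 848016 + 1 = 1844.
p and q are the roots of t² − 1844t + 849859 = 0.
Discriminant: 1844² − 4·849859 = 3400336 − 3399436 = 900; √900 = 30.
q = (1844 − 30)/2 = 907, p = (1844 + 30)/2 = 937.
Check: 907 · 937 = 849859.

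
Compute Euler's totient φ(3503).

3360

Factor: 3503 = 31 · 113.
φ(3503) = (31−1) · (113−1) = 30 · 112 = 3360.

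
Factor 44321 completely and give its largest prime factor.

47

44321 = 23 · 1927
1927 = 41 · 47
47 is prime.
So 44321 = 23 · 41 · 47; the largest prime factor is 47.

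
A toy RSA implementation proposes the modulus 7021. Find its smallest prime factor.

7

7021 is odd.
Digit sum 10, not divisible by 3.
Ends in 1: not divisible by 5.
7: 7021 = 7·1003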